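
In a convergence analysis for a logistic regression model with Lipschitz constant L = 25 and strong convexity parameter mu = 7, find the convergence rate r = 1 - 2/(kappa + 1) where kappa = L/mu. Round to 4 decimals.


Step 1: Compute the condition number.
kappa = L/mu = 25/7 = 3.5714
Step 2: Compute the convergence rate.
r = 1 - 2/(kappa + 1) = 1 - 2*mu/(L + mu) = (L - mu)/(L + mu) = 18/32 = 0.5625


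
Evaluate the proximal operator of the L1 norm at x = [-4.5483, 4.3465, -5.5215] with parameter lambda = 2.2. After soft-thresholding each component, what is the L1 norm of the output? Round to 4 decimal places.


Soft-thresholding with lambda = 2.2:
prox(-4.5483) = sign(-4.5483)*max(|-4.5483| - 2.2, 0) = -2.3483
prox(4.3465) = sign(4.3465)*max(|4.3465| - 2.2, 0) = 2.1465
prox(-5.5215) = sign(-5.5215)*max(|-5.5215| - 2.2, 0) = -3.3215
prox(x) = [-2.3483, 2.1465, -3.3215]
||prox(x)||_1 = 2.3483 + 2.1465 + 3.3215 = 7.8163


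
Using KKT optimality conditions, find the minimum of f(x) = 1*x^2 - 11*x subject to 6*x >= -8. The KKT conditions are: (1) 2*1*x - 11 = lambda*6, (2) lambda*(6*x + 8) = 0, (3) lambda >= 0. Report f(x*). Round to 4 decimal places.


Step 1: Try lambda = 0 (constraint inactive).
Stationarity: 2*1*x - 11 = 0
x* = 11/(2*1) = 5.5
Check constraint: 6*5.5 = 33.0 >= -8 -- satisfied.
Step 2: Compute optimal value.
f(x*) = 1*5.5^2 - 11*5.5 = -30.25


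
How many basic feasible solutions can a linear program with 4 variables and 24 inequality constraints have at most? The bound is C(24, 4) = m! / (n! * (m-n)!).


Each vertex corresponds to some choice of n active constraints out of m, so the number of vertices is at most C(m, n) = m! / (n!(m-n)!).
m = 24, n = 4
Numerator: 24 * 23 * 22 * 21
Denominator: 4! = 24
C(24, 4) = 10626


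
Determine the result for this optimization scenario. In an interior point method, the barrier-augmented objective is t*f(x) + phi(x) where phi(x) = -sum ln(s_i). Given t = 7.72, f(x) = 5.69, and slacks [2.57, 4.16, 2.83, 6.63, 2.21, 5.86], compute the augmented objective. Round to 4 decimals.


Step 1: Compute log-barrier.
ln values: [0.9439, 1.4255, 1.0403, 1.8916, 0.793, 1.7681]
phi = -(0.9439 + 1.4255 + 1.0403 + 1.8916 + 0.793 + 1.7681) = -7.8624
Step 2: Compute augmented objective.
t*f(x) = 7.72*5.69 = 43.9268
Total = 43.9268 - 7.8624 = 36.0644


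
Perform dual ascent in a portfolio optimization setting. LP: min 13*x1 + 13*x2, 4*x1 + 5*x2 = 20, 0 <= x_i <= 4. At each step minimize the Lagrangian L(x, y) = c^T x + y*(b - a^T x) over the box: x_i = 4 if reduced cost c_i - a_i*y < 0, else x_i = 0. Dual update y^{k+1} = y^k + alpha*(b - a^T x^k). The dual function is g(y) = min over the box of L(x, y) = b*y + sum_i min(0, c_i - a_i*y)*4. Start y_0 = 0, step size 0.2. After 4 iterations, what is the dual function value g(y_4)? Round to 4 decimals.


Dual ascent for LP: min 13*x1 + 13*x2, 4*x1 + 5*x2 = 20, 0 <= x_i <= 4
Step 1: y^k = 0.0, reduced costs: (13.0, 13.0)
  x^k = (0.0, 0.0), subgradient = b - a^T x = 20.0
  y^{k+1} = 0.0 + 0.2*20.0 = 4.0
Step 2: y^k = 4.0, reduced costs: (-3.0, -7.0)
  x^k = (4.0, 4.0), subgradient = b - a^T x = -16.0
  y^{k+1} = 4.0 + 0.2*-16.0 = 0.8
Step 3: y^k = 0.8, reduced costs: (9.8, 9.0)
  x^k = (0.0, 0.0), subgradient = b - a^T x = 20.0
  y^{k+1} = 0.8 + 0.2*20.0 = 4.8
Step 4: y^k = 4.8, reduced costs: (-6.2, -11.0)
  x^k = (4.0, 4.0), subgradient = b - a^T x = -16.0
  y^{k+1} = 4.8 + 0.2*-16.0 = 1.6
Dual objective at y_4 = 1.6: reduced costs (6.6, 5.0), box minimizer x = (0.0, 0.0)
g(y_4) = b*y + (c1 - a1*y)*x1 + (c2 - a2*y)*x2 = 20*1.6 + 6.6*0.0 + 5.0*0.0 = 32.0 + 0.0 + 0.0 = 32.0


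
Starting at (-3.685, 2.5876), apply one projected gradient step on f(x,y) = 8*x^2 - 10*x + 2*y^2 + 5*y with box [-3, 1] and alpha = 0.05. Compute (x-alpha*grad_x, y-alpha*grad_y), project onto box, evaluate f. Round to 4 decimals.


Step 1: Compute gradient at (-3.685, 2.5876).
grad_x = 2*8*-3.685 - 10 = -68.96
grad_y = 2*2*2.5876 + 5 = 15.3504
Step 2: Gradient step.
x_raw = -3.685 - 0.05*-68.96 = -0.237
y_raw = 2.5876 - 0.05*15.3504 = 1.8201
Step 3: Project onto [-3, 1].
x_proj = clip(-0.237) = -0.237
y_proj = clip(1.8201) = 1.0
Step 4: Evaluate f.
f(-0.237, 1.0) = 9.8194


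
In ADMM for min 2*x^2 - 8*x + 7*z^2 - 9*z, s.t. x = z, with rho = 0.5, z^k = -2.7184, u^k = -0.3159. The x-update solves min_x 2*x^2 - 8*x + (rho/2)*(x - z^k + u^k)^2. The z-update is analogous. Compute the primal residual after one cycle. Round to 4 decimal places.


ADMM iteration with rho = 0.5, z^k = -2.7184, u^k = -0.3159
Step 1: x-update.
Minimize 2*x^2 - 8*x + (0.5/2)*(x + 2.7184 - 0.3159)^2
FOC: (2*2 + 0.5)*x = 8 + 0.5*(-2.7184 + 0.3159)
x^{k+1} = 1.5108
Step 2: z-update.
Minimize 7*z^2 - 9*z + (0.5/2)*(1.5108 - z - 0.3159)^2
FOC: (2*7 + 0.5)*z = 9 + 0.5*(1.5108 - 0.3159)
z^{k+1} = 0.6619
Step 3: u-update.
u^{k+1} = -0.3159 + 1.5108 - 0.6619 = 0.533
Step 4: Primal residual = |1.5108 - 0.6619| = 0.8489


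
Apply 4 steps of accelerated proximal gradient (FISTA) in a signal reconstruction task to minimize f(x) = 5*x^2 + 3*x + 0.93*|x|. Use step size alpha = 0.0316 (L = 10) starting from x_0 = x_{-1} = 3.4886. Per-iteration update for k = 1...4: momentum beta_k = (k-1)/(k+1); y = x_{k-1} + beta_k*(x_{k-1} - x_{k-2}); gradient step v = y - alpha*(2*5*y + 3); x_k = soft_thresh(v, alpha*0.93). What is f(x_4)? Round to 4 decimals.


FISTA on f(x) = 5*x^2 + 3*x + 0.93*|x|
L = 10, alpha = 0.0316
Iteration 1: beta = 0.0, y = 3.4886 + 0.0*(3.4886 - 3.4886) = 3.4886
  grad(y) = 37.886, v = y - alpha*grad = 2.2914
  prox(v) = soft_thresh(2.2914, 0.0294) = 2.262
Iteration 2: beta = 0.3333, y = 2.262 + 0.3333*(2.262 - 3.4886) = 1.8532
  grad(y) = 21.5315, v = y - alpha*grad = 1.1728
  prox(v) = soft_thresh(1.1728, 0.0294) = 1.1434
Iteration 3: beta = 0.5, y = 1.1434 + 0.5*(1.1434 - 2.262) = 0.584
  grad(y) = 8.8405, v = y - alpha*grad = 0.3047
  prox(v) = soft_thresh(0.3047, 0.0294) = 0.2753
Iteration 4: beta = 0.6, y = 0.2753 + 0.6*(0.2753 - 1.1434) = -0.2455
  grad(y) = 0.5446, v = y - alpha*grad = -0.2628
  prox(v) = soft_thresh(-0.2628, 0.0294) = -0.2334
f(x_4) = 5*(-0.2334)^2 + 3*(-0.2334) + 0.93*|-0.2334| = -0.2108


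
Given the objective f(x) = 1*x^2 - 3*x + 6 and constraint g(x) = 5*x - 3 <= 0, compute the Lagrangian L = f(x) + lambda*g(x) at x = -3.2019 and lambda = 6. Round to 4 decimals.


Step 1: Evaluate f(x).
f(-3.2019) = 1*(-3.2019)^2 - 3*(-3.2019) + 6 = 25.8579
Step 2: Evaluate g(x).
g(-3.2019) = 5*-3.2019 - 3 = -19.0095
Step 3: Compute Lagrangian.
L = 25.8579 + 6*-19.0095 = -88.1991


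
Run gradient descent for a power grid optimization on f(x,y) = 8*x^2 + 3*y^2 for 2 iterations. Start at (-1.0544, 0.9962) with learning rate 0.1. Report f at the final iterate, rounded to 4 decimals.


Gradient descent on f(x,y) = 8*x^2 + 3*y^2.
Starting point: (-1.0544, 0.9962), alpha = 0.1
Step 1: grad_x = 2*8*-1.0544 = -16.8704, grad_y = 2*3*0.9962 = 5.9772
  x_1 = -1.0544 - 0.1*-16.8704 = 0.6326
  y_1 = 0.9962 - 0.1*5.9772 = 0.3985
Step 2: grad_x = 2*8*0.6326 = 10.1222, grad_y = 2*3*0.3985 = 2.3909
  x_2 = 0.6326 - 0.1*10.1222 = -0.3796
  y_2 = 0.3985 - 0.1*2.3909 = 0.1594
f(-0.3796, 0.1594) = 8*(-0.3796)^2 + 3*0.1594^2 = 1.2289


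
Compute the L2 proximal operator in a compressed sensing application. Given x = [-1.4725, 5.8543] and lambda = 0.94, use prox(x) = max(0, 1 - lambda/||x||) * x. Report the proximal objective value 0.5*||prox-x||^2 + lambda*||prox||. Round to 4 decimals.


Step 1: Compute ||x||.
||x|| = 6.0366
Step 2: Compute scaling factor.
scale = max(0, 1 - 0.94/6.0366) = 0.8443
Step 3: prox(x) = [-1.2432, 4.9427]
||prox(x)|| = 5.0966
Step 4: Proximal objective.
0.5*||prox-x||^2 = 0.4418
lambda*||prox|| = 4.7908
Total = 5.2326


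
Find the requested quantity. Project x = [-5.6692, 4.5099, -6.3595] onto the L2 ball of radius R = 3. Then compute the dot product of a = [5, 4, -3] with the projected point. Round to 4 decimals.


Step 1: Compute ||x|| (intermediates to 6 decimals).
||x|| = sqrt((-5.6692)^2 + 4.5099^2 + (-6.3595)^2) = 9.63962
Step 2: Project.
Since ||x|| > R, scale = R/||x|| = 3/9.63962 = 0.311216, proj(x) = scale * x
proj(x) = [-1.764346, 1.403553, -1.979178]
Step 3: Dot product.
a^T * proj(x) = 5*(-1.764346) + 4*1.403553 - 3*(-1.979178) = 2.73


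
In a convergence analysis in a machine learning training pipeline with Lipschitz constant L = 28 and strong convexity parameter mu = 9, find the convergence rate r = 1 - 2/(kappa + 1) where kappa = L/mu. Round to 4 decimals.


Step 1: Compute the condition number.
kappa = L/mu = 28/9 = 3.1111
Step 2: Compute the convergence rate.
r = 1 - 2/(kappa + 1) = 1 - 2*mu/(L + mu) = (L - mu)/(L + mu) = 19/37 = 0.5135


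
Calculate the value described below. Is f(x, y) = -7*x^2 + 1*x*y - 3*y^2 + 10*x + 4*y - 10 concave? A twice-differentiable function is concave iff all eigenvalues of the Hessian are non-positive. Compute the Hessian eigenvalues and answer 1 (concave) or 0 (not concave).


The Hessian of f(x,y) = -7*x^2 + 1*x*y - 3*y^2 + 10*x + 4*y - 10 is:
H = [[-14, 1], [1, -6]]
Trace = -14 - 6 = -20
Determinant = -14*-6 - (1)^2 = 83
Discriminant = (-20)^2 - 4*83 = 68.0
Eigenvalues: lambda_1 = -14.1231, lambda_2 = -5.8769
The function is concave.

1


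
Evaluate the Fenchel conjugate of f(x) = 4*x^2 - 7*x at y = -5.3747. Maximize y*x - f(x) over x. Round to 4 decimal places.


f*(y) = sup_x {y*x - a*x^2 - b*x} = sup_x {(y-b)*x - a*x^2}
FOC: (y - b) - 2a*x = 0 => x* = (y - b)/(2a)
x* = (-5.3747 + 7)/(2*4) = 0.2032
f*(-5.3747) = (y-b)^2/(4a) = (-5.3747 + 7)^2/(4*4)
= 2.6416/16 = 0.1651


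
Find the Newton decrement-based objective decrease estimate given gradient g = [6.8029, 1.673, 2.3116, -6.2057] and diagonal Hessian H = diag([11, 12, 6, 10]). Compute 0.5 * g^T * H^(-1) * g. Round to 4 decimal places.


Step 1: H is diagonal, so H^(-1) * g = [0.6184, 0.1394, 0.3853, -0.6206].
Step 2: g^T H^(-1) g = sum_i g_i^2 / H_ii
  = (6.8029)^2/11 + (1.673)^2/12 + (2.3116)^2/6 + (-6.2057)^2/10
  = 4.2072 + 0.2332 + 0.8906 + 3.8511 = 9.1821
Step 3: Objective decrease = 0.5 * g^T H^(-1) g = 4.5911


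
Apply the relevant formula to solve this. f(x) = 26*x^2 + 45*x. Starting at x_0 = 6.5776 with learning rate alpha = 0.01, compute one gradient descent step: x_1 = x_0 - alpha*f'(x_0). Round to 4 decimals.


We compute the gradient at x_0 and apply the update.
f'(x) = 52*x + 45
f'(6.5776) = 52*6.5776 + 45 = 387.0352
x_1 = 6.5776 - 0.01*387.0352 = 2.7072


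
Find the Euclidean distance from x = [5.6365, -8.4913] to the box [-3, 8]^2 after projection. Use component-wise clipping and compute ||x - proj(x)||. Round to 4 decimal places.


Project each component onto [-3, 8].
clip(5.6365) = 5.6365, clip(-8.4913) = -3.0
Projection = [5.6365, -3.0]
Squared diffs: [0.0, 30.1544]
Distance = sqrt(30.1544) = 5.4913


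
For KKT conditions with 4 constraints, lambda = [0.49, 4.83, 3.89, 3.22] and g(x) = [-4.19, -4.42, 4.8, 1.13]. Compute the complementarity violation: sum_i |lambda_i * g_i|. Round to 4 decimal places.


KKT complementary slackness check:
lambda_1 * g_1 = 0.49 * -4.19 = -2.0531
lambda_2 * g_2 = 4.83 * -4.42 = -21.3486
lambda_3 * g_3 = 3.89 * 4.8 = 18.672
lambda_4 * g_4 = 3.22 * 1.13 = 3.6386
Total violation = 2.0531 + 21.3486 + 18.672 + 3.6386 = 45.7123


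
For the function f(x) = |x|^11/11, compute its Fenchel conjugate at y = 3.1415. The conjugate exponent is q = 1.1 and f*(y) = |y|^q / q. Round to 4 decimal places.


The conjugate exponent q satisfies 1/p + 1/q = 1.
p = 11, so q = 11/(11 - 1) = 1.1
|y|^q = 3.1415^1.1 = 3.5225
f*(3.1415) = 3.5225 / 1.1 = 3.2023


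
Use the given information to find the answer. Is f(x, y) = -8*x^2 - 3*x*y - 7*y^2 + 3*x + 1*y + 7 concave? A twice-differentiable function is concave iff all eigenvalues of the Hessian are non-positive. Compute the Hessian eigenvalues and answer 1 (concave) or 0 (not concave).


The Hessian of f(x,y) = -8*x^2 - 3*x*y - 7*y^2 + 3*x + 1*y + 7 is:
H = [[-16, -3], [-3, -14]]
Trace = -16 - 14 = -30
Determinant = -16*-14 - (-3)^2 = 215
Discriminant = (-30)^2 - 4*215 = 40.0
Eigenvalues: lambda_1 = -18.1623, lambda_2 = -11.8377
The function is concave.

1


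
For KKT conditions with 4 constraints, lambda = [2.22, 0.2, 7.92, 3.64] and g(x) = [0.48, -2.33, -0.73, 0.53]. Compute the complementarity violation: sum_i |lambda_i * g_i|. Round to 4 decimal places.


KKT complementary slackness check:
lambda_1 * g_1 = 2.22 * 0.48 = 1.0656
lambda_2 * g_2 = 0.2 * -2.33 = -0.466
lambda_3 * g_3 = 7.92 * -0.73 = -5.7816
lambda_4 * g_4 = 3.64 * 0.53 = 1.9292
Total violation = 1.0656 + 0.466 + 5.7816 + 1.9292 = 9.2424


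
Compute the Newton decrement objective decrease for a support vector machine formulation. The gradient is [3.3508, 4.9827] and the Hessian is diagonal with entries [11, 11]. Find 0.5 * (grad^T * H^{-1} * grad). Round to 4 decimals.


Step 1: H is diagonal, so H^(-1) * g = [0.3046, 0.453].
Step 2: g^T H^(-1) g = sum_i g_i^2 / H_ii
  = (3.3508)^2/11 + (4.9827)^2/11
  = 1.0207 + 2.257 = 3.2777
Step 3: Objective decrease = 0.5 * g^T H^(-1) g = 1.6389


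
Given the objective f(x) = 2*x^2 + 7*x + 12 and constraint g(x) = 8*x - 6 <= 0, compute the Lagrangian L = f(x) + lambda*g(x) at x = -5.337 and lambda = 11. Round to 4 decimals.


Step 1: Evaluate f(x).
f(-5.337) = 2*(-5.337)^2 + 7*(-5.337) + 12 = 31.6081
Step 2: Evaluate g(x).
g(-5.337) = 8*-5.337 - 6 = -48.696
Step 3: Compute Lagrangian.
L = 31.6081 + 11*-48.696 = -504.0479


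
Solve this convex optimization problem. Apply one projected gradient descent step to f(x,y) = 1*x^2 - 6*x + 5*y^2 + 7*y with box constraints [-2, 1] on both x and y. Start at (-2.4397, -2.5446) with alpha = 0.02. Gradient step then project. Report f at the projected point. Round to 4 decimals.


Step 1: Compute gradient at (-2.4397, -2.5446).
grad_x = 2*1*-2.4397 - 6 = -10.8794
grad_y = 2*5*-2.5446 + 7 = -18.446
Step 2: Gradient step.
x_raw = -2.4397 - 0.02*-10.8794 = -2.2221
y_raw = -2.5446 - 0.02*-18.446 = -2.1757
Step 3: Project onto [-2, 1].
x_proj = clip(-2.2221) = -2.0
y_proj = clip(-2.1757) = -2.0
Step 4: Evaluate f.
f(-2.0, -2.0) = 22.0


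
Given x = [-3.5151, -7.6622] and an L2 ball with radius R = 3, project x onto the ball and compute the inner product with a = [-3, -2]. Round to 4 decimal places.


Step 1: Compute ||x|| (intermediates to 6 decimals).
||x|| = sqrt((-3.5151)^2 + (-7.6622)^2) = 8.43002
Step 2: Project.
Since ||x|| > R, scale = R/||x|| = 3/8.43002 = 0.355871, proj(x) = scale * x
proj(x) = [-1.250922, -2.726755]
Step 3: Dot product.
a^T * proj(x) = -3*(-1.250922) - 2*(-2.726755) = 9.2063


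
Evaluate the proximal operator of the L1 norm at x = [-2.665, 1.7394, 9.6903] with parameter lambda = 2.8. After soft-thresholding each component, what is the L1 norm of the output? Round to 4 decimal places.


Soft-thresholding with lambda = 2.8:
prox(-2.665) = sign(-2.665)*max(|-2.665| - 2.8, 0) = 0.0
prox(1.7394) = sign(1.7394)*max(|1.7394| - 2.8, 0) = 0.0
prox(9.6903) = sign(9.6903)*max(|9.6903| - 2.8, 0) = 6.8903
prox(x) = [0.0, 0.0, 6.8903]
||prox(x)||_1 = 0.0 + 0.0 + 6.8903 = 6.8903


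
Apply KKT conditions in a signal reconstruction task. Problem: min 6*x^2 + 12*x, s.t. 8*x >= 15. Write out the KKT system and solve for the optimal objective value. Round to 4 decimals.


Step 1: Try lambda = 0 (constraint inactive).
x_unc = -12/(2*6) = -1.0
Check: 8*-1.0 = -8.0 < 15 -- violated!
Step 2: Constraint must be active: 8*x = 15
x* = 15/8 = 1.875
lambda = (2*6*1.875 + 12)/8 = 4.3125
Step 3: Compute optimal value.
f(x*) = 6*1.875^2 + 12*1.875 = 43.5938


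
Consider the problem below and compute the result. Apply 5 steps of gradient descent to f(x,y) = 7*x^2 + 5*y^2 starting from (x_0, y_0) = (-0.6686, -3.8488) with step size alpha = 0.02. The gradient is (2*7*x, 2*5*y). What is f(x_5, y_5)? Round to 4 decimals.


Gradient descent on f(x,y) = 7*x^2 + 5*y^2.
Starting point: (-0.6686, -3.8488), alpha = 0.02
Step 1: grad_x = 2*7*-0.6686 = -9.3604, grad_y = 2*5*-3.8488 = -38.488
  x_1 = -0.6686 - 0.02*-9.3604 = -0.4814
  y_1 = -3.8488 - 0.02*-38.488 = -3.079
Step 2: grad_x = 2*7*-0.4814 = -6.7395, grad_y = 2*5*-3.079 = -30.7904
  x_2 = -0.4814 - 0.02*-6.7395 = -0.3466
  y_2 = -3.079 - 0.02*-30.7904 = -2.4632
Step 3: grad_x = 2*7*-0.3466 = -4.8524, grad_y = 2*5*-2.4632 = -24.6323
  x_3 = -0.3466 - 0.02*-4.8524 = -0.2496
  y_3 = -2.4632 - 0.02*-24.6323 = -1.9706
Step 4: grad_x = 2*7*-0.2496 = -3.4938, grad_y = 2*5*-1.9706 = -19.7059
  x_4 = -0.2496 - 0.02*-3.4938 = -0.1797
  y_4 = -1.9706 - 0.02*-19.7059 = -1.5765
Step 5: grad_x = 2*7*-0.1797 = -2.5155, grad_y = 2*5*-1.5765 = -15.7647
  x_5 = -0.1797 - 0.02*-2.5155 = -0.1294
  y_5 = -1.5765 - 0.02*-15.7647 = -1.2612
f(-0.1294, -1.2612) = 7*(-0.1294)^2 + 5*(-1.2612)^2 = 8.07


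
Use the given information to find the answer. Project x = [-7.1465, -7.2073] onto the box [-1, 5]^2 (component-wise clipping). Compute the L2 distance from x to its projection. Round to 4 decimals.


Project each component onto [-1, 5].
clip(-7.1465) = -1.0, clip(-7.2073) = -1.0
Projection = [-1.0, -1.0]
Squared diffs: [37.7795, 38.5306]
Distance = sqrt(76.3101) = 8.7356


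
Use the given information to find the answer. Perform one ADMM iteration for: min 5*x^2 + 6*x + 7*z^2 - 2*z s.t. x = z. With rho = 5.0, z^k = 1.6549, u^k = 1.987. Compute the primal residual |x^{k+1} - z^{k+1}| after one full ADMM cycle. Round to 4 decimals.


ADMM iteration with rho = 5.0, z^k = 1.6549, u^k = 1.987
Step 1: x-update.
Minimize 5*x^2 + 6*x + (5.0/2)*(x - 1.6549 + 1.987)^2
FOC: (2*5 + 5.0)*x = -6 + 5.0*(1.6549 - 1.987)
x^{k+1} = -0.5107
Step 2: z-update.
Minimize 7*z^2 - 2*z + (5.0/2)*(-0.5107 - z + 1.987)^2
FOC: (2*7 + 5.0)*z = 2 + 5.0*(-0.5107 + 1.987)
z^{k+1} = 0.4938
Step 3: u-update.
u^{k+1} = 1.987 - 0.5107 - 0.4938 = 0.9825
Step 4: Primal residual = |-0.5107 - 0.4938| = 1.0045


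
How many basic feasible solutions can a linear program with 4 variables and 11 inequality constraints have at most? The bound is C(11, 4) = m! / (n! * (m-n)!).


Each vertex corresponds to some choice of n active constraints out of m, so the number of vertices is at most C(m, n) = m! / (n!(m-n)!).
m = 11, n = 4
Numerator: 11 * 10 * 9 * 8
Denominator: 4! = 24
C(11, 4) = 330


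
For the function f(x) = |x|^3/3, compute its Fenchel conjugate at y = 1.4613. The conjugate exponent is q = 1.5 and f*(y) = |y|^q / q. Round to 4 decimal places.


The conjugate exponent q satisfies 1/p + 1/q = 1.
p = 3, so q = 3/(3 - 1) = 1.5
|y|^q = 1.4613^1.5 = 1.7665
f*(1.4613) = 1.7665 / 1.5 = 1.1777


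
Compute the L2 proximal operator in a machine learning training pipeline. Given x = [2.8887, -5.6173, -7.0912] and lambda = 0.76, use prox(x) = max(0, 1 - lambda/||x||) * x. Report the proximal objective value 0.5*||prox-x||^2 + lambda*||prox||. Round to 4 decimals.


Step 1: Compute ||x||.
||x|| = 9.4965
Step 2: Compute scaling factor.
scale = max(0, 1 - 0.76/9.4965) = 0.92
Step 3: prox(x) = [2.6575, -5.1678, -6.5237]
||prox(x)|| = 8.7365
Step 4: Proximal objective.
0.5*||prox-x||^2 = 0.2888
lambda*||prox|| = 6.6397
Total = 6.9286


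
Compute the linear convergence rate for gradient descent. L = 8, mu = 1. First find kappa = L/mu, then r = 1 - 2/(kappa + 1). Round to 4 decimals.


Step 1: Compute the condition number.
kappa = L/mu = 8/1 = 8.0
Step 2: Compute the convergence rate.
r = 1 - 2/(kappa + 1) = 1 - 2*mu/(L + mu) = (L - mu)/(L + mu) = 7/9 = 0.7778


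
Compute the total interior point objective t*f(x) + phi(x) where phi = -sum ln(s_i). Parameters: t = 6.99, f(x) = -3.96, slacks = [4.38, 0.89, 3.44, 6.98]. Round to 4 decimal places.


Step 1: Compute log-barrier.
ln values: [1.477, -0.1165, 1.2355, 1.943]
phi = -(1.477 - 0.1165 + 1.2355 + 1.943) = -4.539
Step 2: Compute augmented objective.
t*f(x) = 6.99*-3.96 = -27.6804
Total = -27.6804 - 4.539 = -32.2194


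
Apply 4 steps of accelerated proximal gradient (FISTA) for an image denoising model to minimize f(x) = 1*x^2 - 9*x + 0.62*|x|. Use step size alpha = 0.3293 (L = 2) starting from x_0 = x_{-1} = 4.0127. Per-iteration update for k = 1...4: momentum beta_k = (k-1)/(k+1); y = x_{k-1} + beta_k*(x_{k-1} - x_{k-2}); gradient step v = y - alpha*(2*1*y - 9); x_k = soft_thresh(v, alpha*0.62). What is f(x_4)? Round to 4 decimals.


FISTA on f(x) = 1*x^2 - 9*x + 0.62*|x|
L = 2, alpha = 0.3293
Iteration 1: beta = 0.0, y = 4.0127 + 0.0*(4.0127 - 4.0127) = 4.0127
  grad(y) = -0.9746, v = y - alpha*grad = 4.3336
  prox(v) = soft_thresh(4.3336, 0.2042) = 4.1295
Iteration 2: beta = 0.3333, y = 4.1295 + 0.3333*(4.1295 - 4.0127) = 4.1684
  grad(y) = -0.6632, v = y - alpha*grad = 4.3868
  prox(v) = soft_thresh(4.3868, 0.2042) = 4.1826
Iteration 3: beta = 0.5, y = 4.1826 + 0.5*(4.1826 - 4.1295) = 4.2092
  grad(y) = -0.5816, v = y - alpha*grad = 4.4007
  prox(v) = soft_thresh(4.4007, 0.2042) = 4.1966
Iteration 4: beta = 0.6, y = 4.1966 + 0.6*(4.1966 - 4.1826) = 4.2049
  grad(y) = -0.5902, v = y - alpha*grad = 4.3993
  prox(v) = soft_thresh(4.3993, 0.2042) = 4.1951
f(x_4) = 1*4.1951^2 - 9*4.1951 + 0.62*|4.1951| = -17.5561


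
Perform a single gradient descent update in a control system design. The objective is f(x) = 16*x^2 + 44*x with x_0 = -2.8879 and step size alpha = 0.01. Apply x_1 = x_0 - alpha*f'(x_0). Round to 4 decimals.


We compute the gradient at x_0 and apply the update.
f'(x) = 32*x + 44
f'(-2.8879) = 32*-2.8879 + 44 = -48.4128
x_1 = -2.8879 - 0.01*-48.4128 = -2.4038


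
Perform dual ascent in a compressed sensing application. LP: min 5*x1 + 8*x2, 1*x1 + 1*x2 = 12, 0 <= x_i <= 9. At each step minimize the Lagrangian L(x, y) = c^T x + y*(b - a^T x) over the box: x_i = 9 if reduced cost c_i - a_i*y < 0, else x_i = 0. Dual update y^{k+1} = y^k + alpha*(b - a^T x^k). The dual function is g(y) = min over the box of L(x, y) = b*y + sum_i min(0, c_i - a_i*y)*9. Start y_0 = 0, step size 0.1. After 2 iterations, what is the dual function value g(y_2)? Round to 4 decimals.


Dual ascent for LP: min 5*x1 + 8*x2, 1*x1 + 1*x2 = 12, 0 <= x_i <= 9
Step 1: y^k = 0.0, reduced costs: (5.0, 8.0)
  x^k = (0.0, 0.0), subgradient = b - a^T x = 12.0
  y^{k+1} = 0.0 + 0.1*12.0 = 1.2
Step 2: y^k = 1.2, reduced costs: (3.8, 6.8)
  x^k = (0.0, 0.0), subgradient = b - a^T x = 12.0
  y^{k+1} = 1.2 + 0.1*12.0 = 2.4
Dual objective at y_2 = 2.4: reduced costs (2.6, 5.6), box minimizer x = (0.0, 0.0)
g(y_2) = b*y + (c1 - a1*y)*x1 + (c2 - a2*y)*x2 = 12*2.4 + 2.6*0.0 + 5.6*0.0 = 28.8 + 0.0 + 0.0 = 28.8


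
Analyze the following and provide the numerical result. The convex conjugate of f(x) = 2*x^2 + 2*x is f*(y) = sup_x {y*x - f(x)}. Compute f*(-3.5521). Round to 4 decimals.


f*(y) = sup_x {y*x - a*x^2 - b*x} = sup_x {(y-b)*x - a*x^2}
FOC: (y - b) - 2a*x = 0 => x* = (y - b)/(2a)
x* = (-3.5521 - 2)/(2*2) = -1.388
f*(-3.5521) = (y-b)^2/(4a) = (-3.5521 - 2)^2/(4*2)
= 30.8258/8 = 3.8532


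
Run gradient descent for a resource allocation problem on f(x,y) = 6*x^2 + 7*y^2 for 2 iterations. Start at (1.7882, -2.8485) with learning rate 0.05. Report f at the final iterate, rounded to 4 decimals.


Gradient descent on f(x,y) = 6*x^2 + 7*y^2.
Starting point: (1.7882, -2.8485), alpha = 0.05
Step 1: grad_x = 2*6*1.7882 = 21.4584, grad_y = 2*7*-2.8485 = -39.879
  x_1 = 1.7882 - 0.05*21.4584 = 0.7153
  y_1 = -2.8485 - 0.05*-39.879 = -0.8546
Step 2: grad_x = 2*6*0.7153 = 8.5834, grad_y = 2*7*-0.8546 = -11.9637
  x_2 = 0.7153 - 0.05*8.5834 = 0.2861
  y_2 = -0.8546 - 0.05*-11.9637 = -0.2564
f(0.2861, -0.2564) = 6*0.2861^2 + 7*(-0.2564)^2 = 0.9512


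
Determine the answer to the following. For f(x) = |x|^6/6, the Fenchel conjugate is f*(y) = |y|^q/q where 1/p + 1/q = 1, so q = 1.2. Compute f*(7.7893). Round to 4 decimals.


The conjugate exponent q satisfies 1/p + 1/q = 1.
p = 6, so q = 6/(6 - 1) = 1.2
|y|^q = 7.7893^1.2 = 11.7435
f*(7.7893) = 11.7435 / 1.2 = 9.7863


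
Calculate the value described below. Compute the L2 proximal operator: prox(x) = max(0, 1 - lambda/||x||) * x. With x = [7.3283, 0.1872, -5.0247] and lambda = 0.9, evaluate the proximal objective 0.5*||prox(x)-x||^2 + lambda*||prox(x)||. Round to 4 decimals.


Step 1: Compute ||x||.
||x|| = 8.8874
Step 2: Compute scaling factor.
scale = max(0, 1 - 0.9/8.8874) = 0.8987
Step 3: prox(x) = [6.5862, 0.1682, -4.5159]
||prox(x)|| = 7.9874
Step 4: Proximal objective.
0.5*||prox-x||^2 = 0.405
lambda*||prox|| = 7.1887
Total = 7.5937


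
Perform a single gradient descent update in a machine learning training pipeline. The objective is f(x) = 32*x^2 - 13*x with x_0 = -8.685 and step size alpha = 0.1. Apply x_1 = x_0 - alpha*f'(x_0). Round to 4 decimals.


We compute the gradient at x_0 and apply the update.
f'(x) = 64*x - 13
f'(-8.685) = 64*-8.685 - 13 = -568.84
x_1 = -8.685 - 0.1*-568.84 = 48.199


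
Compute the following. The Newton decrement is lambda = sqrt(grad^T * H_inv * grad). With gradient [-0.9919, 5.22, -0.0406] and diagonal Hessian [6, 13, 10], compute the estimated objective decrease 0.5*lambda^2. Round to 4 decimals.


Step 1: H is diagonal, so H^(-1) * g = [-0.1653, 0.4015, -0.0041].
Step 2: g^T H^(-1) g = sum_i g_i^2 / H_ii
  = (-0.9919)^2/6 + (5.22)^2/13 + (-0.0406)^2/10
  = 0.164 + 2.096 + 0.0002 = 2.2602
Step 3: Objective decrease = 0.5 * g^T H^(-1) g = 1.1301


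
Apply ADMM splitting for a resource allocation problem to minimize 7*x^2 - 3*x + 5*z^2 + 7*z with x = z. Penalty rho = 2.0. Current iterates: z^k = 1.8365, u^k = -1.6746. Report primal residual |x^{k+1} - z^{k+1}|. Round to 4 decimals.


ADMM iteration with rho = 2.0, z^k = 1.8365, u^k = -1.6746
Step 1: x-update.
Minimize 7*x^2 - 3*x + (2.0/2)*(x - 1.8365 - 1.6746)^2
FOC: (2*7 + 2.0)*x = 3 + 2.0*(1.8365 + 1.6746)
x^{k+1} = 0.6264
Step 2: z-update.
Minimize 5*z^2 + 7*z + (2.0/2)*(0.6264 - z - 1.6746)^2
FOC: (2*5 + 2.0)*z = -7 + 2.0*(0.6264 - 1.6746)
z^{k+1} = -0.758
Step 3: u-update.
u^{k+1} = -1.6746 + 0.6264 + 0.758 = -0.2902
Step 4: Primal residual = |0.6264 + 0.758| = 1.3844


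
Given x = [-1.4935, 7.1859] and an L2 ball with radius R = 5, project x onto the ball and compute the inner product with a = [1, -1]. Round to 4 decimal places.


Step 1: Compute ||x|| (intermediates to 6 decimals).
||x|| = sqrt((-1.4935)^2 + 7.1859^2) = 7.339462
Step 2: Project.
Since ||x|| > R, scale = R/||x|| = 5/7.339462 = 0.681249, proj(x) = scale * x
proj(x) = [-1.017445, 4.895387]
Step 3: Dot product.
a^T * proj(x) = 1*(-1.017445) - 1*4.895387 = -5.9128


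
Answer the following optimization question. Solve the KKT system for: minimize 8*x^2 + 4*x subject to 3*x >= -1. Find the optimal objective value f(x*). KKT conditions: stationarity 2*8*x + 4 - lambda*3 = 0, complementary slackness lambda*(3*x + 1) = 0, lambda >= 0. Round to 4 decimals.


Step 1: Try lambda = 0 (constraint inactive).
Stationarity: 2*8*x + 4 = 0
x* = -4/(2*8) = -0.25
Check constraint: 3*-0.25 = -0.75 >= -1 -- satisfied.
Step 2: Compute optimal value.
f(x*) = 8*(-0.25)^2 + 4*(-0.25) = -0.5


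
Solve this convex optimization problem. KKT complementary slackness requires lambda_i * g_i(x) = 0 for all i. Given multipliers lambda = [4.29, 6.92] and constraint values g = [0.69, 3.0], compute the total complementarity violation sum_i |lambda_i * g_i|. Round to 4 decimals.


KKT complementary slackness check:
lambda_1 * g_1 = 4.29 * 0.69 = 2.9601
lambda_2 * g_2 = 6.92 * 3.0 = 20.76
Total violation = 2.9601 + 20.76 = 23.7201


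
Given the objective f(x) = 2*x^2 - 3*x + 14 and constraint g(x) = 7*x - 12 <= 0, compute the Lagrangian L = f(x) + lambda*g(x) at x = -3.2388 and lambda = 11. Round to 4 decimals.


Step 1: Evaluate f(x).
f(-3.2388) = 2*(-3.2388)^2 - 3*(-3.2388) + 14 = 44.6961
Step 2: Evaluate g(x).
g(-3.2388) = 7*-3.2388 - 12 = -34.6716
Step 3: Compute Lagrangian.
L = 44.6961 + 11*-34.6716 = -336.6915


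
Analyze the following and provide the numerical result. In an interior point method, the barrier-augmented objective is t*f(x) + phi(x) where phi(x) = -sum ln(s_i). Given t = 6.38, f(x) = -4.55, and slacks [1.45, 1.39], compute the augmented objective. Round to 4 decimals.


Step 1: Compute log-barrier.
ln values: [0.3716, 0.3293]
phi = -(0.3716 + 0.3293) = -0.7009
Step 2: Compute augmented objective.
t*f(x) = 6.38*-4.55 = -29.029
Total = -29.029 - 0.7009 = -29.7299


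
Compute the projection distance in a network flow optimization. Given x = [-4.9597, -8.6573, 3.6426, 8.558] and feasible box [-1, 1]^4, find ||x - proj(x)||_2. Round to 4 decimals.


Project each component onto [-1, 1].
clip(-4.9597) = -1.0, clip(-8.6573) = -1.0, clip(3.6426) = 1.0, clip(8.558) = 1.0
Projection = [-1.0, -1.0, 1.0, 1.0]
Squared diffs: [15.6792, 58.6342, 6.9833, 57.1234]
Distance = sqrt(138.4201) = 11.7652


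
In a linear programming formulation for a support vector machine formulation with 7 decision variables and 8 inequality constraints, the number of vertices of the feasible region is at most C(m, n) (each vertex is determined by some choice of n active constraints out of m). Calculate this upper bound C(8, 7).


Each vertex corresponds to some choice of n active constraints out of m, so the number of vertices is at most C(m, n) = m! / (n!(m-n)!).
m = 8, n = 7
Numerator: 8 * 7 * 6 * 5 * 4 * 3 * 2
Denominator: 7! = 5040
C(8, 7) = 8


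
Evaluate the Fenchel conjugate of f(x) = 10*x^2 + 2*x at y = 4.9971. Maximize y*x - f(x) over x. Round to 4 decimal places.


f*(y) = sup_x {y*x - a*x^2 - b*x} = sup_x {(y-b)*x - a*x^2}
FOC: (y - b) - 2a*x = 0 => x* = (y - b)/(2a)
x* = (4.9971 - 2)/(2*10) = 0.1499
f*(4.9971) = (y-b)^2/(4a) = (4.9971 - 2)^2/(4*10)
= 8.9826/40 = 0.2246


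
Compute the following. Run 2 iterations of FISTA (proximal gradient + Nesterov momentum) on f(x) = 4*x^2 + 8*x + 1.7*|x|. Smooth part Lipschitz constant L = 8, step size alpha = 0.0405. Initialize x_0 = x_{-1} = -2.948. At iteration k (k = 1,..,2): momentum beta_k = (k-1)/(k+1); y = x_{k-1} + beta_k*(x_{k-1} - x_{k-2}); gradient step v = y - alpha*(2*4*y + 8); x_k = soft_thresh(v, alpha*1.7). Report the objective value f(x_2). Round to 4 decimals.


FISTA on f(x) = 4*x^2 + 8*x + 1.7*|x|
L = 8, alpha = 0.0405
Iteration 1: beta = 0.0, y = -2.948 + 0.0*(-2.948 + 2.948) = -2.948
  grad(y) = -15.584, v = y - alpha*grad = -2.3168
  prox(v) = soft_thresh(-2.3168, 0.0689) = -2.248
Iteration 2: beta = 0.3333, y = -2.248 + 0.3333*(-2.248 + 2.948) = -2.0147
  grad(y) = -8.1173, v = y - alpha*grad = -1.6859
  prox(v) = soft_thresh(-1.6859, 0.0689) = -1.6171
f(x_2) = 4*(-1.6171)^2 + 8*(-1.6171) + 1.7*|-1.6171| = 0.2721


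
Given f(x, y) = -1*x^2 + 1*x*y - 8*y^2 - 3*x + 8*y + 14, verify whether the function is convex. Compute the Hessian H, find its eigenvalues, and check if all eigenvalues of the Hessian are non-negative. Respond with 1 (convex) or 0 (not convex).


The Hessian of f(x,y) = -1*x^2 + 1*x*y - 8*y^2 - 3*x + 8*y + 14 is:
H = [[-2, 1], [1, -16]]
Trace = -2 - 16 = -18
Determinant = -2*-16 - (1)^2 = 31
Discriminant = (-18)^2 - 4*31 = 200.0
Eigenvalues: lambda_1 = -16.0711, lambda_2 = -1.9289
The function is not convex.

0


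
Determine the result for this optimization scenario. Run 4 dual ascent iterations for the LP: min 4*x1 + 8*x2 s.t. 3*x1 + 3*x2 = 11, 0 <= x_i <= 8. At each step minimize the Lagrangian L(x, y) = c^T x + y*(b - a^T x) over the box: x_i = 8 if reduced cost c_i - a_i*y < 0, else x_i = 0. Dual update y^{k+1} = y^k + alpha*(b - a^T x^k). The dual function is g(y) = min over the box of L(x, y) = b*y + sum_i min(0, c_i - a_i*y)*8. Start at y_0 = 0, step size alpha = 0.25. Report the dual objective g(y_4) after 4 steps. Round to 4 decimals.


Dual ascent for LP: min 4*x1 + 8*x2, 3*x1 + 3*x2 = 11, 0 <= x_i <= 8
Step 1: y^k = 0.0, reduced costs: (4.0, 8.0)
  x^k = (0.0, 0.0), subgradient = b - a^T x = 11.0
  y^{k+1} = 0.0 + 0.25*11.0 = 2.75
Step 2: y^k = 2.75, reduced costs: (-4.25, -0.25)
  x^k = (8.0, 8.0), subgradient = b - a^T x = -37.0
  y^{k+1} = 2.75 + 0.25*-37.0 = -6.5
Step 3: y^k = -6.5, reduced costs: (23.5, 27.5)
  x^k = (0.0, 0.0), subgradient = b - a^T x = 11.0
  y^{k+1} = -6.5 + 0.25*11.0 = -3.75
Step 4: y^k = -3.75, reduced costs: (15.25, 19.25)
  x^k = (0.0, 0.0), subgradient = b - a^T x = 11.0
  y^{k+1} = -3.75 + 0.25*11.0 = -1.0
Dual objective at y_4 = -1.0: reduced costs (7.0, 11.0), box minimizer x = (0.0, 0.0)
g(y_4) = b*y + (c1 - a1*y)*x1 + (c2 - a2*y)*x2 = 11*(-1.0) + 7.0*0.0 + 11.0*0.0 = -11.0 + 0.0 + 0.0 = -11.0


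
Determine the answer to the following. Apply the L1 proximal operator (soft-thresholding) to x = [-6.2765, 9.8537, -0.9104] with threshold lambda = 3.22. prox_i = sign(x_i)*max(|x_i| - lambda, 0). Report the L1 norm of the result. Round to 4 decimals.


Soft-thresholding with lambda = 3.22:
prox(-6.2765) = sign(-6.2765)*max(|-6.2765| - 3.22, 0) = -3.0565
prox(9.8537) = sign(9.8537)*max(|9.8537| - 3.22, 0) = 6.6337
prox(-0.9104) = sign(-0.9104)*max(|-0.9104| - 3.22, 0) = 0.0
prox(x) = [-3.0565, 6.6337, 0.0]
||prox(x)||_1 = 3.0565 + 6.6337 + 0.0 = 9.6902


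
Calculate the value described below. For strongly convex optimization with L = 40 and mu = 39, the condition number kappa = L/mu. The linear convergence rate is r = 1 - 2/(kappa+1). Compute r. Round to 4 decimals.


Step 1: Compute the condition number.
kappa = L/mu = 40/39 = 1.0256
Step 2: Compute the convergence rate.
r = 1 - 2/(kappa + 1) = 1 - 2*mu/(L + mu) = (L - mu)/(L + mu) = 1/79 = 0.0127


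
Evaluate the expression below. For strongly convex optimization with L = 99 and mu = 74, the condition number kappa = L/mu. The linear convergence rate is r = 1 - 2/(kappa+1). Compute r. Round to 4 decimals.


Step 1: Compute the condition number.
kappa = L/mu = 99/74 = 1.3378
Step 2: Compute the convergence rate.
r = 1 - 2/(kappa + 1) = 1 - 2*mu/(L + mu) = (L - mu)/(L + mu) = 25/173 = 0.1445


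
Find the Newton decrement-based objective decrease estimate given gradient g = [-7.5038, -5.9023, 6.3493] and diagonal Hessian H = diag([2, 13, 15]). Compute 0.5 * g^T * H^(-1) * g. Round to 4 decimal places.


Step 1: H is diagonal, so H^(-1) * g = [-3.7519, -0.454, 0.4233].
Step 2: g^T H^(-1) g = sum_i g_i^2 / H_ii
  = (-7.5038)^2/2 + (-5.9023)^2/13 + (6.3493)^2/15
  = 28.1535 + 2.6798 + 2.6876 = 33.5209
Step 3: Objective decrease = 0.5 * g^T H^(-1) g = 16.7604


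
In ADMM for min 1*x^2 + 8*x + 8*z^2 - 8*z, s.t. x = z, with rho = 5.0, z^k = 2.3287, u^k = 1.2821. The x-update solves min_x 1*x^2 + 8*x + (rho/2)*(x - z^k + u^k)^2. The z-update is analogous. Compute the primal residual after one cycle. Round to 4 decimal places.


ADMM iteration with rho = 5.0, z^k = 2.3287, u^k = 1.2821
Step 1: x-update.
Minimize 1*x^2 + 8*x + (5.0/2)*(x - 2.3287 + 1.2821)^2
FOC: (2*1 + 5.0)*x = -8 + 5.0*(2.3287 - 1.2821)
x^{k+1} = -0.3953
Step 2: z-update.
Minimize 8*z^2 - 8*z + (5.0/2)*(-0.3953 - z + 1.2821)^2
FOC: (2*8 + 5.0)*z = 8 + 5.0*(-0.3953 + 1.2821)
z^{k+1} = 0.5921
Step 3: u-update.
u^{k+1} = 1.2821 - 0.3953 - 0.5921 = 0.2947
Step 4: Primal residual = |-0.3953 - 0.5921| = 0.9874


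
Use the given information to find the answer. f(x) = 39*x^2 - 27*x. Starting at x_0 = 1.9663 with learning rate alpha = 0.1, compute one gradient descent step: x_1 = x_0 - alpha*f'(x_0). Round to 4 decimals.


We compute the gradient at x_0 and apply the update.
f'(x) = 78*x - 27
f'(1.9663) = 78*1.9663 - 27 = 126.3714
x_1 = 1.9663 - 0.1*126.3714 = -10.6708


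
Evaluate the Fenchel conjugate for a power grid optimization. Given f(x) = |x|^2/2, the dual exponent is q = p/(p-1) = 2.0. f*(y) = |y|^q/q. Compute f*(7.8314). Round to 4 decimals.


The conjugate exponent q satisfies 1/p + 1/q = 1.
p = 2, so q = 2/(2 - 1) = 2.0
|y|^q = 7.8314^2.0 = 61.3308
f*(7.8314) = 61.3308 / 2.0 = 30.6654


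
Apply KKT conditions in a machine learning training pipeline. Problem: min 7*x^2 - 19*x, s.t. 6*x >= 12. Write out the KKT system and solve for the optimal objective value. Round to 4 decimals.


Step 1: Try lambda = 0 (constraint inactive).
x_unc = 19/(2*7) = 1.3571
Check: 6*1.3571 = 8.1426 < 12 -- violated!
Step 2: Constraint must be active: 6*x = 12
x* = 12/6 = 2.0
lambda = (2*7*2.0 - 19)/6 = 1.5
Step 3: Compute optimal value.
f(x*) = 7*2.0^2 - 19*2.0 = -10.0


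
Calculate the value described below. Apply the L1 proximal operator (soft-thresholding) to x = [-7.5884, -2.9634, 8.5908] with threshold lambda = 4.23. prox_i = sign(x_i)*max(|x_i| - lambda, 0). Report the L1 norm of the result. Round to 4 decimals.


Soft-thresholding with lambda = 4.23:
prox(-7.5884) = sign(-7.5884)*max(|-7.5884| - 4.23, 0) = -3.3584
prox(-2.9634) = sign(-2.9634)*max(|-2.9634| - 4.23, 0) = 0.0
prox(8.5908) = sign(8.5908)*max(|8.5908| - 4.23, 0) = 4.3608
prox(x) = [-3.3584, 0.0, 4.3608]
||prox(x)||_1 = 3.3584 + 0.0 + 4.3608 = 7.7192


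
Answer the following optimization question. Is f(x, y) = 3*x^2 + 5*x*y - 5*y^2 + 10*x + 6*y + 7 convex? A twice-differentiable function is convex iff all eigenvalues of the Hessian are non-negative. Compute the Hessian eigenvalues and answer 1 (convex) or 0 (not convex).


The Hessian of f(x,y) = 3*x^2 + 5*x*y - 5*y^2 + 10*x + 6*y + 7 is:
H = [[6, 5], [5, -10]]
Trace = 6 - 10 = -4
Determinant = 6*-10 - (5)^2 = -85
Discriminant = (-4)^2 - 4*-85 = 356.0
Eigenvalues: lambda_1 = -11.434, lambda_2 = 7.434
The function is not convex.

0


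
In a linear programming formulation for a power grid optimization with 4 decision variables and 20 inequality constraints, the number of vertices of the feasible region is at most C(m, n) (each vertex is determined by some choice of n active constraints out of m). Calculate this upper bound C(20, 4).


Each vertex corresponds to some choice of n active constraints out of m, so the number of vertices is at most C(m, n) = m! / (n!(m-n)!).
m = 20, n = 4
Numerator: 20 * 19 * 18 * 17
Denominator: 4! = 24
C(20, 4) = 4845


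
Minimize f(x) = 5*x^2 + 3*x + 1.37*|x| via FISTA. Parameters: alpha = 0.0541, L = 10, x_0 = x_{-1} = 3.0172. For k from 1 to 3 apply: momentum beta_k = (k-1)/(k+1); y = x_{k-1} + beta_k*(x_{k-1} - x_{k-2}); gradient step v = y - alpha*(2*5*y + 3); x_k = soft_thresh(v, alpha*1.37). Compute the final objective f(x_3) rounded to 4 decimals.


FISTA on f(x) = 5*x^2 + 3*x + 1.37*|x|
L = 10, alpha = 0.0541
Iteration 1: beta = 0.0, y = 3.0172 + 0.0*(3.0172 - 3.0172) = 3.0172
  grad(y) = 33.172, v = y - alpha*grad = 1.2226
  prox(v) = soft_thresh(1.2226, 0.0741) = 1.1485
Iteration 2: beta = 0.3333, y = 1.1485 + 0.3333*(1.1485 - 3.0172) = 0.5256
  grad(y) = 8.2557, v = y - alpha*grad = 0.0789
  prox(v) = soft_thresh(0.0789, 0.0741) = 0.0048
Iteration 3: beta = 0.5, y = 0.0048 + 0.5*(0.0048 - 1.1485) = -0.567
  grad(y) = -2.6701, v = y - alpha*grad = -0.4226
  prox(v) = soft_thresh(-0.4226, 0.0741) = -0.3484
f(x_3) = 5*(-0.3484)^2 + 3*(-0.3484) + 1.37*|-0.3484| = 0.0391


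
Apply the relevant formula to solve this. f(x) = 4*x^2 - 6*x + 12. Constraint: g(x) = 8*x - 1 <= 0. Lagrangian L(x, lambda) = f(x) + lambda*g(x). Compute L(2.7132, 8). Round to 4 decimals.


Step 1: Evaluate f(x).
f(2.7132) = 4*2.7132^2 - 6*2.7132 + 12 = 25.1666
Step 2: Evaluate g(x).
g(2.7132) = 8*2.7132 - 1 = 20.7056
Step 3: Compute Lagrangian.
L = 25.1666 + 8*20.7056 = 190.8114


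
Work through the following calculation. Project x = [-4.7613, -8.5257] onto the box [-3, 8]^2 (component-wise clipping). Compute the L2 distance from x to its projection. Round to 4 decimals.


Project each component onto [-3, 8].
clip(-4.7613) = -3.0, clip(-8.5257) = -3.0
Projection = [-3.0, -3.0]
Squared diffs: [3.1022, 30.5334]
Distance = sqrt(33.6356) = 5.7996


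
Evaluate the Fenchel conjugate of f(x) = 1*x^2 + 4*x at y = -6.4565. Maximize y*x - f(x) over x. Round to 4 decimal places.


f*(y) = sup_x {y*x - a*x^2 - b*x} = sup_x {(y-b)*x - a*x^2}
FOC: (y - b) - 2a*x = 0 => x* = (y - b)/(2a)
x* = (-6.4565 - 4)/(2*1) = -5.2283
f*(-6.4565) = (y-b)^2/(4a) = (-6.4565 - 4)^2/(4*1)
= 109.3384/4 = 27.3346


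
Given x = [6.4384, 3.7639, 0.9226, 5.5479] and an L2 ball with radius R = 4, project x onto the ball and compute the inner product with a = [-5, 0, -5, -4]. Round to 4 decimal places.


Step 1: Compute ||x|| (intermediates to 6 decimals).
||x|| = sqrt(6.4384^2 + 3.7639^2 + 0.9226^2 + 5.5479^2) = 9.340788
Step 2: Project.
Since ||x|| > R, scale = R/||x|| = 4/9.340788 = 0.428229, proj(x) = scale * x
proj(x) = [2.75711, 1.611811, 0.395084, 2.375772]
Step 3: Dot product.
a^T * proj(x) = -5*2.75711 + 0*1.611811 - 5*0.395084 - 4*2.375772 = -25.2641
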